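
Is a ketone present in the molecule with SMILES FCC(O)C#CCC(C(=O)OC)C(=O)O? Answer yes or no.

Taking each segment in turn:
  FCH2: halogen on an sp³ carbon → alkyl halide.
  CH(OH): –OH on an sp³ carbon → alcohol (secondary).
  C≡C: C≡C triple bond → alkyne.
  CH(COOCH3): pendant –COOCH3: carbonyl C bonded to C and –OCH3 → ester.
  COOH: –COOH: carbonyl C bonded to –OH and C → carboxylic acid (the –OH is not a separate alcohol).
In CH(COOCH3), the C=O is bonded to an –O–C group, which defines an ester, not a ketone. In COOH, the C=O bears an –OH, making it a carboxylic acid rather than a ketone.
The groups actually present are: alcohol, alkyl halide, alkyne, carboxylic acid, ester.

no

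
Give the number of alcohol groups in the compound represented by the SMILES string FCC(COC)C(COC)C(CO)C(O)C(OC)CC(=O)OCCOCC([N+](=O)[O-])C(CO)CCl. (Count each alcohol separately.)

3

halogen on an sp³ carbon → alkyl halide.
pendant –CH2OCH3: C–O–C linkage → ether.
pendant –CH2OCH3: C–O–C linkage → ether.
pendant –CH2OH on an sp³ backbone C → alcohol.
–OH on an sp³ carbon → alcohol (secondary).
pendant –OCH3: C–O–C with sp³ C, no adjacent C=O → ether.
–C(=O)–O–C with C on the carbonyl side → ester.
C–O–C with sp³ carbons on both sides and no adjacent C=O → ether.
–NO2 on an sp³ carbon → nitro (the N=O is not a carbonyl).
pendant –CH2OH on an sp³ backbone C → alcohol.
halogen on an sp³ carbon → alkyl halide.
Alcohol appears at: CH(CH2OH), CH(OH), CH(CH2OH) → 3.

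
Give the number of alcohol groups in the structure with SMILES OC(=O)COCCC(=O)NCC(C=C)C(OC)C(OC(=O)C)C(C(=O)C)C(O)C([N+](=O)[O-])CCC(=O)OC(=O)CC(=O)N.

–COOH: carbonyl C bonded to –OH and C → carboxylic acid (the –OH is not a separate alcohol).
C–O–C with sp³ carbons on both sides and no adjacent C=O → ether.
–C(=O)–N– linkage → amide (the N is not an amine).
pendant –CH=CH2: C=C double bond → alkene.
pendant –OCH3: C–O–C with sp³ C, no adjacent C=O → ether.
pendant –OC(=O)CH3: an acyloxy group → ester.
pendant –COCH3: carbonyl C bonded to two carbons → ketone.
–OH on an sp³ carbon → alcohol (secondary).
–NO2 on an sp³ carbon → nitro (the N=O is not a carbonyl).
two acyl groups sharing one oxygen, –C(=O)–O–C(=O)– → anhydride.
–C(=O)NH2: carbonyl C bonded to C and to N → amide (the N is not a separate amine).
Alcohol appears at: CH(OH) → 1.

1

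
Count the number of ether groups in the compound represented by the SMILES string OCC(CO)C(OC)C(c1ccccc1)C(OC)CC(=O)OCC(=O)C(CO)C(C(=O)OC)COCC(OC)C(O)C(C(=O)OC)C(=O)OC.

4

HO– on an sp³ carbon → alcohol.
pendant –CH2OH on an sp³ backbone C → alcohol.
pendant –OCH3: C–O–C with sp³ C, no adjacent C=O → ether.
pendant –C6H5: benzene ring → arene.
pendant –OCH3: C–O–C with sp³ C, no adjacent C=O → ether.
–C(=O)–O–C with C on the carbonyl side → ester.
–C(=O)– with carbon on both sides → ketone.
pendant –CH2OH on an sp³ backbone C → alcohol.
pendant –COOCH3: carbonyl C bonded to C and –OCH3 → ester.
C–O–C with sp³ carbons on both sides and no adjacent C=O → ether.
pendant –OCH3: C–O–C with sp³ C, no adjacent C=O → ether.
–OH on an sp³ carbon → alcohol (secondary).
pendant –COOCH3: carbonyl C bonded to C and –OCH3 → ester.
–C(=O)OCH3: carbonyl C bonded to C and to –OCH3 → ester (not ketone + ether).
Ether appears at: CH(OCH3), CH(OCH3), CH2OCH2, CH(OCH3) → 4.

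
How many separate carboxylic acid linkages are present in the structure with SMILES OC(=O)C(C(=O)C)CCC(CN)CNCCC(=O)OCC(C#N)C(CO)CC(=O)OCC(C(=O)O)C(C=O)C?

–COOH: carbonyl C bonded to –OH and C → carboxylic acid (the –OH is not a separate alcohol).
pendant –COCH3: carbonyl C bonded to two carbons → ketone.
pendant –CH2NH2: N on sp³ C, no adjacent C=O → amine.
C–N–C with sp³ carbons and no adjacent C=O → amine (secondary).
–C(=O)–O–C with C on the carbonyl side → ester.
pendant –C≡N: nitrile.
pendant –CH2OH on an sp³ backbone C → alcohol.
–C(=O)–O–C with C on the carbonyl side → ester.
pendant –COOH: carbonyl C bonded to C and –OH → carboxylic acid.
pendant –CHO: carbonyl C bonded to C and H → aldehyde.
Carboxylic acid appears at: HOOC, CH(COOH) → 2.

2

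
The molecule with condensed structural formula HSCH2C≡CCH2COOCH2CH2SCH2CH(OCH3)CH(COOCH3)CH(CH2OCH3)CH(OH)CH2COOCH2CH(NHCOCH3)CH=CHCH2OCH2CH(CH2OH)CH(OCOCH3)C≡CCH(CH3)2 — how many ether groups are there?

3

Reading the structure from left to right:
  HSCH2: –SH on an sp³ carbon → thiol.
  C≡C: C≡C triple bond → alkyne.
  CH2COOCH2: –C(=O)–O–C with C on the carbonyl side → ester.
  CH2SCH2: C–S–C linkage → sulfide (thioether).
  CH(OCH3): pendant –OCH3: C–O–C with sp³ C, no adjacent C=O → ether.
  CH(COOCH3): pendant –COOCH3: carbonyl C bonded to C and –OCH3 → ester.
  CH(CH2OCH3): pendant –CH2OCH3: C–O–C linkage → ether.
  CH(OH): –OH on an sp³ carbon → alcohol (secondary).
  CH2COOCH2: –C(=O)–O–C with C on the carbonyl side → ester.
  CH(NHCOCH3): pendant –NHC(=O)CH3: N bonded to a carbonyl → amide (not amine).
  CH=CH: C=C double bond → alkene.
  CH2OCH2: C–O–C with sp³ carbons on both sides and no adjacent C=O → ether.
  CH(CH2OH): pendant –CH2OH on an sp³ backbone C → alcohol.
  CH(OCOCH3): pendant –OC(=O)CH3: an acyloxy group → ester.
  C≡C: C≡C triple bond → alkyne.
Ether appears at: CH(OCH3), CH(CH2OCH3), CH2OCH2 → 3.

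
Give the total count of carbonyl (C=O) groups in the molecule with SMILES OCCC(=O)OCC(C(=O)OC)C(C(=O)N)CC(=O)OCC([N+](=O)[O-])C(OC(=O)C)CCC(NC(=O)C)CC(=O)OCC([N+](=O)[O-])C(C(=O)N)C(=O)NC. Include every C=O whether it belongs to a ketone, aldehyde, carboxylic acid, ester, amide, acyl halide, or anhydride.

CH2COOCH2: ester, 1 C=O (running total 1).
CH(COOCH3): ester, 1 C=O (running total 2).
CH(CONH2): amide, 1 C=O (running total 3).
CH2COOCH2: ester, 1 C=O (running total 4).
CH(OCOCH3): ester, 1 C=O (running total 5).
CH(NHCOCH3): amide, 1 C=O (running total 6).
CH2COOCH2: ester, 1 C=O (running total 7).
CH(CONH2): amide, 1 C=O (running total 8).
CONHCH3: amide, 1 C=O (running total 9).

9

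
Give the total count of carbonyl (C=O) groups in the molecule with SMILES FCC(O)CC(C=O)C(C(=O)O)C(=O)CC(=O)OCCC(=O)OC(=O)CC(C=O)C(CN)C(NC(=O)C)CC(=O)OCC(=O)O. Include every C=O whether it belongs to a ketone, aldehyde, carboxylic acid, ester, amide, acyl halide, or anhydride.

CH(CHO): aldehyde, 1 C=O (running total 1).
CH(COOH): carboxylic acid, 1 C=O (running total 2).
CO: ketone, 1 C=O (running total 3).
CH2COOCH2: ester, 1 C=O (running total 4).
CH2CO-O-COCH2: anhydride, 2 C=O (running total 6).
CH(CHO): aldehyde, 1 C=O (running total 7).
CH(NHCOCH3): amide, 1 C=O (running total 8).
CH2COOCH2: ester, 1 C=O (running total 9).
COOH: carboxylic acid, 1 C=O (running total 10).

10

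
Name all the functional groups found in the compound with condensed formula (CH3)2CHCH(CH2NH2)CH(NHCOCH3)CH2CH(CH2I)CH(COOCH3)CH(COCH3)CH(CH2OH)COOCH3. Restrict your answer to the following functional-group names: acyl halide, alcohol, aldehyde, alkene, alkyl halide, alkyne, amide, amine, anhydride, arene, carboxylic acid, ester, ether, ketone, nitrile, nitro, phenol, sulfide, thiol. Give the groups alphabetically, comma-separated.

alcohol, alkyl halide, amide, amine, ester, ketone

Taking each segment in turn:
  CH(CH2NH2): pendant –CH2NH2: N on sp³ C, no adjacent C=O → amine.
  CH(NHCOCH3): pendant –NHC(=O)CH3: N bonded to a carbonyl → amide (not amine).
  CH(CH2I): pendant –CH2X: halogen on sp³ carbon → alkyl halide.
  CH(COOCH3): pendant –COOCH3: carbonyl C bonded to C and –OCH3 → ester.
  CH(COCH3): pendant –COCH3: carbonyl C bonded to two carbons → ketone.
  CH(CH2OH): pendant –CH2OH on an sp³ backbone C → alcohol.
  COOCH3: –C(=O)OCH3: carbonyl C bonded to C and to –OCH3 → ester (not ketone + ether).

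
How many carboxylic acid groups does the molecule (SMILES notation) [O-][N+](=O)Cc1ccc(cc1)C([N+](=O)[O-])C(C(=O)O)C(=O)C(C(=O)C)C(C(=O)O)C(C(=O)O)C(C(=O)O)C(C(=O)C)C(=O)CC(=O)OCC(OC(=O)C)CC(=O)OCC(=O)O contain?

5

Reading the structure from left to right:
  O2NCH2: –NO2 on carbon → nitro group.
  C6H4: para-disubstituted benzene ring → arene.
  CH(NO2): –NO2 on an sp³ carbon → nitro (the N=O is not a carbonyl).
  CH(COOH): pendant –COOH: carbonyl C bonded to C and –OH → carboxylic acid.
  CO: –C(=O)– with carbon on both sides → ketone.
  CH(COCH3): pendant –COCH3: carbonyl C bonded to two carbons → ketone.
  CH(COOH): pendant –COOH: carbonyl C bonded to C and –OH → carboxylic acid.
  CH(COOH): pendant –COOH: carbonyl C bonded to C and –OH → carboxylic acid.
  CH(COOH): pendant –COOH: carbonyl C bonded to C and –OH → carboxylic acid.
  CH(COCH3): pendant –COCH3: carbonyl C bonded to two carbons → ketone.
  CO: –C(=O)– with carbon on both sides → ketone.
  CH2COOCH2: –C(=O)–O–C with C on the carbonyl side → ester.
  CH(OCOCH3): pendant –OC(=O)CH3: an acyloxy group → ester.
  CH2COOCH2: –C(=O)–O–C with C on the carbonyl side → ester.
  COOH: –COOH: carbonyl C bonded to –OH and C → carboxylic acid (the –OH is not a separate alcohol).
Carboxylic acid appears at: CH(COOH), CH(COOH), CH(COOH), CH(COOH), COOH → 5.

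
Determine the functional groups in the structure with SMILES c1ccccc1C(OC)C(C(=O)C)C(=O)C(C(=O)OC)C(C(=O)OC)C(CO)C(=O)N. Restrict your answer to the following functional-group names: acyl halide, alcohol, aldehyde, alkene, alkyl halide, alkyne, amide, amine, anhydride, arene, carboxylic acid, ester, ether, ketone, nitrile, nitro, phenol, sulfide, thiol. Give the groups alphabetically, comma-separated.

alcohol, amide, arene, ester, ether, ketone

Reading the structure from left to right:
  C6H5: C6H5– phenyl ring → arene.
  CH(OCH3): pendant –OCH3: C–O–C with sp³ C, no adjacent C=O → ether.
  CH(COCH3): pendant –COCH3: carbonyl C bonded to two carbons → ketone.
  CO: –C(=O)– with carbon on both sides → ketone.
  CH(COOCH3): pendant –COOCH3: carbonyl C bonded to C and –OCH3 → ester.
  CH(COOCH3): pendant –COOCH3: carbonyl C bonded to C and –OCH3 → ester.
  CH(CH2OH): pendant –CH2OH on an sp³ backbone C → alcohol.
  CONH2: –C(=O)NH2: carbonyl C bonded to C and to N → amide (the N is not a separate amine).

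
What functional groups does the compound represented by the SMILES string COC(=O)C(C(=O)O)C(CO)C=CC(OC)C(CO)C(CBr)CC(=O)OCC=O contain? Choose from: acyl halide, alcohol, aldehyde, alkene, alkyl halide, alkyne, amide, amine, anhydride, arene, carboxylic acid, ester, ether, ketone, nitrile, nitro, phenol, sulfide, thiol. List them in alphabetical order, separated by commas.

CH3O–C(=O)–: carbonyl C bonded to C and to –OCH3 → ester (not ketone + ether).
pendant –COOH: carbonyl C bonded to C and –OH → carboxylic acid.
pendant –CH2OH on an sp³ backbone C → alcohol.
C=C double bond → alkene.
pendant –OCH3: C–O–C with sp³ C, no adjacent C=O → ether.
pendant –CH2OH on an sp³ backbone C → alcohol.
pendant –CH2X: halogen on sp³ carbon → alkyl halide.
–C(=O)–O–C with C on the carbonyl side → ester.
terminal –CHO: carbonyl C bonded to H and C → aldehyde.

alcohol, aldehyde, alkene, alkyl halide, carboxylic acid, ester, ether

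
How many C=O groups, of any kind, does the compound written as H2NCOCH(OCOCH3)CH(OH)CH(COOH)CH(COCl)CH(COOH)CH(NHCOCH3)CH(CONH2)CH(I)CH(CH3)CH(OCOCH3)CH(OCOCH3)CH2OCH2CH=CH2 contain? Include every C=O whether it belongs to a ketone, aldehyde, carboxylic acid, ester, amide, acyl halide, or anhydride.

9

H2NCO: amide, 1 C=O (running total 1).
CH(OCOCH3): ester, 1 C=O (running total 2).
CH(COOH): carboxylic acid, 1 C=O (running total 3).
CH(COCl): acyl halide, 1 C=O (running total 4).
CH(COOH): carboxylic acid, 1 C=O (running total 5).
CH(NHCOCH3): amide, 1 C=O (running total 6).
CH(CONH2): amide, 1 C=O (running total 7).
CH(OCOCH3): ester, 1 C=O (running total 8).
CH(OCOCH3): ester, 1 C=O (running total 9).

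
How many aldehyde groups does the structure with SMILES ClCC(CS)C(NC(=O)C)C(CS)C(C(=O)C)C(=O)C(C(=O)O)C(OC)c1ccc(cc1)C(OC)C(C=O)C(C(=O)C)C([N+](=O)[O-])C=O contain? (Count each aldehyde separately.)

2

Taking each segment in turn:
  ClCH2: halogen on an sp³ carbon → alkyl halide.
  CH(CH2SH): pendant –CH2SH → thiol.
  CH(NHCOCH3): pendant –NHC(=O)CH3: N bonded to a carbonyl → amide (not amine).
  CH(CH2SH): pendant –CH2SH → thiol.
  CH(COCH3): pendant –COCH3: carbonyl C bonded to two carbons → ketone.
  CO: –C(=O)– with carbon on both sides → ketone.
  CH(COOH): pendant –COOH: carbonyl C bonded to C and –OH → carboxylic acid.
  CH(OCH3): pendant –OCH3: C–O–C with sp³ C, no adjacent C=O → ether.
  C6H4: para-disubstituted benzene ring → arene.
  CH(OCH3): pendant –OCH3: C–O–C with sp³ C, no adjacent C=O → ether.
  CH(CHO): pendant –CHO: carbonyl C bonded to C and H → aldehyde.
  CH(COCH3): pendant –COCH3: carbonyl C bonded to two carbons → ketone.
  CH(NO2): –NO2 on an sp³ carbon → nitro (the N=O is not a carbonyl).
  CHO: terminal –CHO: carbonyl C bonded to H and C → aldehyde.
Aldehyde appears at: CH(CHO), CHO → 2.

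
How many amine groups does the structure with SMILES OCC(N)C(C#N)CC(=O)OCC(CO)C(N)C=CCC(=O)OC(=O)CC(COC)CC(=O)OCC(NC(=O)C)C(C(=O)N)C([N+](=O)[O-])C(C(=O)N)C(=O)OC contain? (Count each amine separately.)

2

Reading the structure from left to right:
  HOCH2: HO– on an sp³ carbon → alcohol.
  CH(NH2): –NH2 on an sp³ carbon with no adjacent C=O → amine.
  CH(CN): pendant –C≡N: nitrile.
  CH2COOCH2: –C(=O)–O–C with C on the carbonyl side → ester.
  CH(CH2OH): pendant –CH2OH on an sp³ backbone C → alcohol.
  CH(NH2): –NH2 on an sp³ carbon with no adjacent C=O → amine.
  CH=CH: C=C double bond → alkene.
  CH2CO-O-COCH2: two acyl groups sharing one oxygen, –C(=O)–O–C(=O)– → anhydride.
  CH(CH2OCH3): pendant –CH2OCH3: C–O–C linkage → ether.
  CH2COOCH2: –C(=O)–O–C with C on the carbonyl side → ester.
  CH(NHCOCH3): pendant –NHC(=O)CH3: N bonded to a carbonyl → amide (not amine).
  CH(CONH2): pendant –CONH2: carbonyl C bonded to C and N → amide.
  CH(NO2): –NO2 on an sp³ carbon → nitro (the N=O is not a carbonyl).
  CH(CONH2): pendant –CONH2: carbonyl C bonded to C and N → amide.
  COOCH3: –C(=O)OCH3: carbonyl C bonded to C and to –OCH3 → ester (not ketone + ether).
Amine appears at: CH(NH2), CH(NH2) → 2.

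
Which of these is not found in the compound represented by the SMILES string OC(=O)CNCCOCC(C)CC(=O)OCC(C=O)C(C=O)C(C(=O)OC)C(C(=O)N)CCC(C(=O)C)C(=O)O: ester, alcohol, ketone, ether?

alcohol

ether: present (CH2OCH2 — C–O–C with sp³ carbons on both sides and no adjacent C=O → ether).
ester: present (CH2COOCH2 — –C(=O)–O–C with C on the carbonyl side → ester).
ketone: present (CH(COCH3) — pendant –COCH3: carbonyl C bonded to two carbons → ketone).
alcohol: absent. In each of HOOC and COOH, the –OH sits on a carbonyl carbon, making it part of a carboxylic acid, not an alcohol.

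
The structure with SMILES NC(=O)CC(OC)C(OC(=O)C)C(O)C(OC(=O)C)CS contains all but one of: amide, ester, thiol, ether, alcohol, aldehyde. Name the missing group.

aldehyde

thiol: present (CH2SH — –SH on an sp³ carbon → thiol).
amide: present (H2NCO — –C(=O)NH2: carbonyl C bonded to C and to N → amide (the N is not a separate amine)).
ether: present (CH(OCH3) — pendant –OCH3: C–O–C with sp³ C, no adjacent C=O → ether).
alcohol: present (CH(OH) — –OH on an sp³ carbon → alcohol (secondary)).
ester: present (CH(OCOCH3) — pendant –OC(=O)CH3: an acyloxy group → ester).
aldehyde: no segment matches this pattern.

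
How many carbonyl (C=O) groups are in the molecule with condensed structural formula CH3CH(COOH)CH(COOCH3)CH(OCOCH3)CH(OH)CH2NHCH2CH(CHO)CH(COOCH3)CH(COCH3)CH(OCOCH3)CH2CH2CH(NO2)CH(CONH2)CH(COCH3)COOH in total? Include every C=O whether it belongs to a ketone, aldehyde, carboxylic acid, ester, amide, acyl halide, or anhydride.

10

CH(COOH): carboxylic acid, 1 C=O (running total 1).
CH(COOCH3): ester, 1 C=O (running total 2).
CH(OCOCH3): ester, 1 C=O (running total 3).
CH(CHO): aldehyde, 1 C=O (running total 4).
CH(COOCH3): ester, 1 C=O (running total 5).
CH(COCH3): ketone, 1 C=O (running total 6).
CH(OCOCH3): ester, 1 C=O (running total 7).
CH(CONH2): amide, 1 C=O (running total 8).
CH(COCH3): ketone, 1 C=O (running total 9).
COOH: carboxylic acid, 1 C=O (running total 10).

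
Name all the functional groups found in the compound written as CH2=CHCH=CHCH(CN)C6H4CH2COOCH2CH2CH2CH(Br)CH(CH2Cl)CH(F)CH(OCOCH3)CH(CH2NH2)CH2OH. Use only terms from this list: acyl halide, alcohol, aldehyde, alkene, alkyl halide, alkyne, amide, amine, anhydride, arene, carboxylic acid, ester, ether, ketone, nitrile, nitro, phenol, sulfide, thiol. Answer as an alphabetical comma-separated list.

Reading the structure from left to right:
  CH2=CH: C=C double bond → alkene.
  CH=CH: C=C double bond → alkene.
  CH(CN): pendant –C≡N: nitrile.
  C6H4: para-disubstituted benzene ring → arene.
  CH2COOCH2: –C(=O)–O–C with C on the carbonyl side → ester.
  CH(Br): halogen on an sp³ carbon → alkyl halide.
  CH(CH2Cl): pendant –CH2X: halogen on sp³ carbon → alkyl halide.
  CH(F): halogen on an sp³ carbon → alkyl halide.
  CH(OCOCH3): pendant –OC(=O)CH3: an acyloxy group → ester.
  CH(CH2NH2): pendant –CH2NH2: N on sp³ C, no adjacent C=O → amine.
  CH2OH: –OH on an sp³ carbon → alcohol.

alcohol, alkene, alkyl halide, amine, arene, ester, nitrile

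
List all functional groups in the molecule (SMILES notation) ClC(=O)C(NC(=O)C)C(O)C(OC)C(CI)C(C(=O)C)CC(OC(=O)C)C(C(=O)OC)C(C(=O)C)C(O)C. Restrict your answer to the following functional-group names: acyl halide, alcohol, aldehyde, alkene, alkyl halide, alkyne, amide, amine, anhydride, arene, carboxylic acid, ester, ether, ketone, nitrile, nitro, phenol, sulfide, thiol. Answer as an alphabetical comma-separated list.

acyl halide, alcohol, alkyl halide, amide, ester, ether, ketone

–C(=O)Cl: carbonyl C bonded to C and to a halogen → acyl halide (not alkyl halide).
pendant –NHC(=O)CH3: N bonded to a carbonyl → amide (not amine).
–OH on an sp³ carbon → alcohol (secondary).
pendant –OCH3: C–O–C with sp³ C, no adjacent C=O → ether.
pendant –CH2X: halogen on sp³ carbon → alkyl halide.
pendant –COCH3: carbonyl C bonded to two carbons → ketone.
pendant –OC(=O)CH3: an acyloxy group → ester.
pendant –COOCH3: carbonyl C bonded to C and –OCH3 → ester.
pendant –COCH3: carbonyl C bonded to two carbons → ketone.
–OH on an sp³ carbon → alcohol (secondary).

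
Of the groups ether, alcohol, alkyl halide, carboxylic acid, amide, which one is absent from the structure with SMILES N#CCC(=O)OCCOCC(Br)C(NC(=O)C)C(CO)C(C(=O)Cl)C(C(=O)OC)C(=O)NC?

ether: present (CH2OCH2 — C–O–C with sp³ carbons on both sides and no adjacent C=O → ether).
amide: present (CH(NHCOCH3) — pendant –NHC(=O)CH3: N bonded to a carbonyl → amide (not amine)).
alcohol: present (CH(CH2OH) — pendant –CH2OH on an sp³ backbone C → alcohol).
alkyl halide: present (CH(Br) — halogen on an sp³ carbon → alkyl halide).
carboxylic acid: absent. In each of CH2COOCH2 and CH(COOCH3), the acyl oxygen is bonded to carbon (–O–C), not to H, so this is an ester. In each of CH(NHCOCH3) and CONHCH3, the carbonyl is bonded to nitrogen, not to –OH; that is an amide.

carboxylic acid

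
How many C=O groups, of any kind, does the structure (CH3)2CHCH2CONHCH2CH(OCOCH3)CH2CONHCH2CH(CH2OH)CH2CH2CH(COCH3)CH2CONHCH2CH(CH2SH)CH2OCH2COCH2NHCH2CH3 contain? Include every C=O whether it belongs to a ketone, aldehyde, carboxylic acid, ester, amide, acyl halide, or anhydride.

CH2CONHCH2: amide, 1 C=O (running total 1).
CH(OCOCH3): ester, 1 C=O (running total 2).
CH2CONHCH2: amide, 1 C=O (running total 3).
CH(COCH3): ketone, 1 C=O (running total 4).
CH2CONHCH2: amide, 1 C=O (running total 5).
CO: ketone, 1 C=O (running total 6).

6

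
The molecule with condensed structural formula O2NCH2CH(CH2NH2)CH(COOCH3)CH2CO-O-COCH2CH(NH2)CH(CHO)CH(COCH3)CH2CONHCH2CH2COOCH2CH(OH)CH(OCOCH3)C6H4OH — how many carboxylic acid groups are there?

Taking each segment in turn:
  O2NCH2: –NO2 on carbon → nitro group.
  CH(CH2NH2): pendant –CH2NH2: N on sp³ C, no adjacent C=O → amine.
  CH(COOCH3): pendant –COOCH3: carbonyl C bonded to C and –OCH3 → ester.
  CH2CO-O-COCH2: two acyl groups sharing one oxygen, –C(=O)–O–C(=O)– → anhydride.
  CH(NH2): –NH2 on an sp³ carbon with no adjacent C=O → amine.
  CH(CHO): pendant –CHO: carbonyl C bonded to C and H → aldehyde.
  CH(COCH3): pendant –COCH3: carbonyl C bonded to two carbons → ketone.
  CH2CONHCH2: –C(=O)–N– linkage → amide (the N is not an amine).
  CH2COOCH2: –C(=O)–O–C with C on the carbonyl side → ester.
  CH(OH): –OH on an sp³ carbon → alcohol (secondary).
  CH(OCOCH3): pendant –OC(=O)CH3: an acyloxy group → ester.
  C6H4OH: –OH attached directly to an aromatic ring → phenol (not alcohol); the ring itself is an arene.
No segment is a carboxylic acid: CH(COOCH3) is ester, not carboxylic acid; CH2CO-O-COCH2 is anhydride, not carboxylic acid; CH(CHO) is aldehyde, not carboxylic acid. → 0.

0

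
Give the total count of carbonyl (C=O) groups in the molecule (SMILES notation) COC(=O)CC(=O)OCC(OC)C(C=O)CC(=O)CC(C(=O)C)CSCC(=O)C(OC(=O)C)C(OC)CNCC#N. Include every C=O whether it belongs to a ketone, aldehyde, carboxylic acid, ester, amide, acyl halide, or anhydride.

CH3OOC: ester, 1 C=O (running total 1).
CH2COOCH2: ester, 1 C=O (running total 2).
CH(CHO): aldehyde, 1 C=O (running total 3).
CO: ketone, 1 C=O (running total 4).
CH(COCH3): ketone, 1 C=O (running total 5).
CO: ketone, 1 C=O (running total 6).
CH(OCOCH3): ester, 1 C=O (running total 7).

7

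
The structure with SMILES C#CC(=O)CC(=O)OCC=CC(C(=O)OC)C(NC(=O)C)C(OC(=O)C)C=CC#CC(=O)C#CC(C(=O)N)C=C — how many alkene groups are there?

Working along the chain:
  HC≡C: C≡C triple bond → alkyne.
  CO: –C(=O)– with carbon on both sides → ketone.
  CH2COOCH2: –C(=O)–O–C with C on the carbonyl side → ester.
  CH=CH: C=C double bond → alkene.
  CH(COOCH3): pendant –COOCH3: carbonyl C bonded to C and –OCH3 → ester.
  CH(NHCOCH3): pendant –NHC(=O)CH3: N bonded to a carbonyl → amide (not amine).
  CH(OCOCH3): pendant –OC(=O)CH3: an acyloxy group → ester.
  CH=CH: C=C double bond → alkene.
  C≡C: C≡C triple bond → alkyne.
  CO: –C(=O)– with carbon on both sides → ketone.
  C≡C: C≡C triple bond → alkyne.
  CH(CONH2): pendant –CONH2: carbonyl C bonded to C and N → amide.
  CH=CH2: C=C double bond → alkene.
Alkene appears at: CH=CH, CH=CH, CH=CH2 → 3.

3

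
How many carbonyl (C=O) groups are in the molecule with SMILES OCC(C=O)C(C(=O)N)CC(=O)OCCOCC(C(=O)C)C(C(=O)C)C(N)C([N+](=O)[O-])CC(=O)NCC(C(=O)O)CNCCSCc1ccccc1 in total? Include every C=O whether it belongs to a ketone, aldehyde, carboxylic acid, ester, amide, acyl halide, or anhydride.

7

CH(CHO): aldehyde, 1 C=O (running total 1).
CH(CONH2): amide, 1 C=O (running total 2).
CH2COOCH2: ester, 1 C=O (running total 3).
CH(COCH3): ketone, 1 C=O (running total 4).
CH(COCH3): ketone, 1 C=O (running total 5).
CH2CONHCH2: amide, 1 C=O (running total 6).
CH(COOH): carboxylic acid, 1 C=O (running total 7).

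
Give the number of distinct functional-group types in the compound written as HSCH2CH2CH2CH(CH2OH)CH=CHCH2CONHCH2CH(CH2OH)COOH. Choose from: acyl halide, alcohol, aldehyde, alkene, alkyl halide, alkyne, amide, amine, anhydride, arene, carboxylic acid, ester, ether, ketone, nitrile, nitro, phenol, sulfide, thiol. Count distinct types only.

Working along the chain:
  HSCH2: –SH on an sp³ carbon → thiol.
  CH(CH2OH): pendant –CH2OH on an sp³ backbone C → alcohol.
  CH=CH: C=C double bond → alkene.
  CH2CONHCH2: –C(=O)–N– linkage → amide (the N is not an amine).
  CH(CH2OH): pendant –CH2OH on an sp³ backbone C → alcohol.
  COOH: –COOH: carbonyl C bonded to –OH and C → carboxylic acid (the –OH is not a separate alcohol).
Distinct types present: alcohol, alkene, amide, carboxylic acid, thiol.

5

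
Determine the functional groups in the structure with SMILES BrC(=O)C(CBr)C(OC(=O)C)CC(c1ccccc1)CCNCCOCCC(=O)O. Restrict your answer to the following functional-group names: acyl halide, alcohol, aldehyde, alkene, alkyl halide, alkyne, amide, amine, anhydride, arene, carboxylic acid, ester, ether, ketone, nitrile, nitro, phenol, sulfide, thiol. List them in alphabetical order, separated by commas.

acyl halide, alkyl halide, amine, arene, carboxylic acid, ester, ether

Working along the chain:
  BrCO: –C(=O)Br: carbonyl C bonded to C and to a halogen → acyl halide (not alkyl halide).
  CH(CH2Br): pendant –CH2X: halogen on sp³ carbon → alkyl halide.
  CH(OCOCH3): pendant –OC(=O)CH3: an acyloxy group → ester.
  CH(C6H5): pendant –C6H5: benzene ring → arene.
  CH2NHCH2: C–N–C with sp³ carbons and no adjacent C=O → amine (secondary).
  CH2OCH2: C–O–C with sp³ carbons on both sides and no adjacent C=O → ether.
  COOH: –COOH: carbonyl C bonded to –OH and C → carboxylic acid (the –OH is not a separate alcohol).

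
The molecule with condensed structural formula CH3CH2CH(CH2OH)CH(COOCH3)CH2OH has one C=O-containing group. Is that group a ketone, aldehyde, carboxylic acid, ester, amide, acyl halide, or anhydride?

ester

The carbonyl is in the CH(COOCH3) segment: pendant –COOCH3: carbonyl C bonded to C and –OCH3 → ester.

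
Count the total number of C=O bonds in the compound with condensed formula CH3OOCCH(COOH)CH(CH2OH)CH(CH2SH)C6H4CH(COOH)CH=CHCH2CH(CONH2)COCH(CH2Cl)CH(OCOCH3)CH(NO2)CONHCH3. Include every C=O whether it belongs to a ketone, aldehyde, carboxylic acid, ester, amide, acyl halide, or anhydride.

CH3OOC: ester, 1 C=O (running total 1).
CH(COOH): carboxylic acid, 1 C=O (running total 2).
CH(COOH): carboxylic acid, 1 C=O (running total 3).
CH(CONH2): amide, 1 C=O (running total 4).
CO: ketone, 1 C=O (running total 5).
CH(OCOCH3): ester, 1 C=O (running total 6).
CONHCH3: amide, 1 C=O (running total 7).

7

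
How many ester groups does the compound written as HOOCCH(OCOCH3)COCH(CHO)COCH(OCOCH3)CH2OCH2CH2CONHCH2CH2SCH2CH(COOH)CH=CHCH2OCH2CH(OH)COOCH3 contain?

–COOH: carbonyl C bonded to –OH and C → carboxylic acid (the –OH is not a separate alcohol).
pendant –OC(=O)CH3: an acyloxy group → ester.
–C(=O)– with carbon on both sides → ketone.
pendant –CHO: carbonyl C bonded to C and H → aldehyde.
–C(=O)– with carbon on both sides → ketone.
pendant –OC(=O)CH3: an acyloxy group → ester.
C–O–C with sp³ carbons on both sides and no adjacent C=O → ether.
–C(=O)–N– linkage → amide (the N is not an amine).
C–S–C linkage → sulfide (thioether).
pendant –COOH: carbonyl C bonded to C and –OH → carboxylic acid.
C=C double bond → alkene.
C–O–C with sp³ carbons on both sides and no adjacent C=O → ether.
–OH on an sp³ carbon → alcohol (secondary).
–C(=O)OCH3: carbonyl C bonded to C and to –OCH3 → ester (not ketone + ether).
Ester appears at: CH(OCOCH3), CH(OCOCH3), COOCH3 → 3.

3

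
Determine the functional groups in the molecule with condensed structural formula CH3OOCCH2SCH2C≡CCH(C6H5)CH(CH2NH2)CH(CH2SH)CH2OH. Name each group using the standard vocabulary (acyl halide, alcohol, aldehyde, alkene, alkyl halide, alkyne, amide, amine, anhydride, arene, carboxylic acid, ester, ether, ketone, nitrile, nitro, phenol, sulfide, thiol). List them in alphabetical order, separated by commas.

alcohol, alkyne, amine, arene, ester, sulfide, thiol

CH3O–C(=O)–: carbonyl C bonded to C and to –OCH3 → ester (not ketone + ether).
C–S–C linkage → sulfide (thioether).
C≡C triple bond → alkyne.
pendant –C6H5: benzene ring → arene.
pendant –CH2NH2: N on sp³ C, no adjacent C=O → amine.
pendant –CH2SH → thiol.
–OH on an sp³ carbon → alcohol.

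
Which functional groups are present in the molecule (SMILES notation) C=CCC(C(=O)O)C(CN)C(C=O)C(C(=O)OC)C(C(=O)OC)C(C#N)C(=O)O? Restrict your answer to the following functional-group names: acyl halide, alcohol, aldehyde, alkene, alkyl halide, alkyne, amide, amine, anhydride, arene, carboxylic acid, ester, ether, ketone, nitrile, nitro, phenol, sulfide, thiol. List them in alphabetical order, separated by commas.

C=C double bond → alkene.
pendant –COOH: carbonyl C bonded to C and –OH → carboxylic acid.
pendant –CH2NH2: N on sp³ C, no adjacent C=O → amine.
pendant –CHO: carbonyl C bonded to C and H → aldehyde.
pendant –COOCH3: carbonyl C bonded to C and –OCH3 → ester.
pendant –COOCH3: carbonyl C bonded to C and –OCH3 → ester.
pendant –C≡N: nitrile.
–COOH: carbonyl C bonded to –OH and C → carboxylic acid (the –OH is not a separate alcohol).

aldehyde, alkene, amine, carboxylic acid, ester, nitrile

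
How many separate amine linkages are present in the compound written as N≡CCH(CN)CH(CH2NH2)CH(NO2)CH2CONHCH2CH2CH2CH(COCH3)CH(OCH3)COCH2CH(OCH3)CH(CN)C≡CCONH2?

Working along the chain:
  N≡C: N≡C–: carbon triple-bonded to nitrogen → nitrile.
  CH(CN): pendant –C≡N: nitrile.
  CH(CH2NH2): pendant –CH2NH2: N on sp³ C, no adjacent C=O → amine.
  CH(NO2): –NO2 on an sp³ carbon → nitro (the N=O is not a carbonyl).
  CH2CONHCH2: –C(=O)–N– linkage → amide (the N is not an amine).
  CH(COCH3): pendant –COCH3: carbonyl C bonded to two carbons → ketone.
  CH(OCH3): pendant –OCH3: C–O–C with sp³ C, no adjacent C=O → ether.
  CO: –C(=O)– with carbon on both sides → ketone.
  CH(OCH3): pendant –OCH3: C–O–C with sp³ C, no adjacent C=O → ether.
  CH(CN): pendant –C≡N: nitrile.
  C≡C: C≡C triple bond → alkyne.
  CONH2: –C(=O)NH2: carbonyl C bonded to C and to N → amide (the N is not a separate amine).
Amine appears at: CH(CH2NH2) → 1.

1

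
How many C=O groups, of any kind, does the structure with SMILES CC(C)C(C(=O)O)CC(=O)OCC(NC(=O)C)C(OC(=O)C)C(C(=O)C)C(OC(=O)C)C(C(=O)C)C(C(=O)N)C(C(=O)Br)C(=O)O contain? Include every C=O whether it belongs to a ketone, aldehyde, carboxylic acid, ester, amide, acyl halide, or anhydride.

10

CH(COOH): carboxylic acid, 1 C=O (running total 1).
CH2COOCH2: ester, 1 C=O (running total 2).
CH(NHCOCH3): amide, 1 C=O (running total 3).
CH(OCOCH3): ester, 1 C=O (running total 4).
CH(COCH3): ketone, 1 C=O (running total 5).
CH(OCOCH3): ester, 1 C=O (running total 6).
CH(COCH3): ketone, 1 C=O (running total 7).
CH(CONH2): amide, 1 C=O (running total 8).
CH(COBr): acyl halide, 1 C=O (running total 9).
COOH: carboxylic acid, 1 C=O (running total 10).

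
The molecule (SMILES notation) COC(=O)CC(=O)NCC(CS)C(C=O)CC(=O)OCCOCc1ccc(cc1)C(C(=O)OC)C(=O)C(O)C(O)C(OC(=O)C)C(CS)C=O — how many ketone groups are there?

Working along the chain:
  CH3OOC: CH3O–C(=O)–: carbonyl C bonded to C and to –OCH3 → ester (not ketone + ether).
  CH2CONHCH2: –C(=O)–N– linkage → amide (the N is not an amine).
  CH(CH2SH): pendant –CH2SH → thiol.
  CH(CHO): pendant –CHO: carbonyl C bonded to C and H → aldehyde.
  CH2COOCH2: –C(=O)–O–C with C on the carbonyl side → ester.
  CH2OCH2: C–O–C with sp³ carbons on both sides and no adjacent C=O → ether.
  C6H4: para-disubstituted benzene ring → arene.
  CH(COOCH3): pendant –COOCH3: carbonyl C bonded to C and –OCH3 → ester.
  CO: –C(=O)– with carbon on both sides → ketone.
  CH(OH): –OH on an sp³ carbon → alcohol (secondary).
  CH(OH): –OH on an sp³ carbon → alcohol (secondary).
  CH(OCOCH3): pendant –OC(=O)CH3: an acyloxy group → ester.
  CH(CH2SH): pendant –CH2SH → thiol.
  CHO: terminal –CHO: carbonyl C bonded to H and C → aldehyde.
Ketone appears at: CO → 1.

1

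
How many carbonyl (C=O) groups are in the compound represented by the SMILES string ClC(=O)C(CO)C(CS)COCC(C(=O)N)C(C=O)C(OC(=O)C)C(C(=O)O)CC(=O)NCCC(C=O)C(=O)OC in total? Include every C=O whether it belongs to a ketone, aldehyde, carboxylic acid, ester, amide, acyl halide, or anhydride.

8

ClCO: acyl halide, 1 C=O (running total 1).
CH(CONH2): amide, 1 C=O (running total 2).
CH(CHO): aldehyde, 1 C=O (running total 3).
CH(OCOCH3): ester, 1 C=O (running total 4).
CH(COOH): carboxylic acid, 1 C=O (running total 5).
CH2CONHCH2: amide, 1 C=O (running total 6).
CH(CHO): aldehyde, 1 C=O (running total 7).
COOCH3: ester, 1 C=O (running total 8).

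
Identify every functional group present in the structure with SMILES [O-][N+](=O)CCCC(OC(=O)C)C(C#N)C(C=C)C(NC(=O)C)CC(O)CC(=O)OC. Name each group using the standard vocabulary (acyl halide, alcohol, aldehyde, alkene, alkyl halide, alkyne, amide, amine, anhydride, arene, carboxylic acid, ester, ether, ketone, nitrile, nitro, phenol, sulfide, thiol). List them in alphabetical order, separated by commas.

alcohol, alkene, amide, ester, nitrile, nitro

Reading the structure from left to right:
  O2NCH2: –NO2 on carbon → nitro group.
  CH(OCOCH3): pendant –OC(=O)CH3: an acyloxy group → ester.
  CH(CN): pendant –C≡N: nitrile.
  CH(CH=CH2): pendant –CH=CH2: C=C double bond → alkene.
  CH(NHCOCH3): pendant –NHC(=O)CH3: N bonded to a carbonyl → amide (not amine).
  CH(OH): –OH on an sp³ carbon → alcohol (secondary).
  COOCH3: –C(=O)OCH3: carbonyl C bonded to C and to –OCH3 → ester (not ketone + ether).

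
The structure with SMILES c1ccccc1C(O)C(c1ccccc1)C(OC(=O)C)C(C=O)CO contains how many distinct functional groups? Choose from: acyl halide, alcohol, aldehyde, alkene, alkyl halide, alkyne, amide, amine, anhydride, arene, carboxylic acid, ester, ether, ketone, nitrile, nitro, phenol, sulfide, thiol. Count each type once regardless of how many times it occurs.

4

C6H5– phenyl ring → arene.
–OH on an sp³ carbon → alcohol (secondary).
pendant –C6H5: benzene ring → arene.
pendant –OC(=O)CH3: an acyloxy group → ester.
pendant –CHO: carbonyl C bonded to C and H → aldehyde.
–OH on an sp³ carbon → alcohol.
Distinct types present: alcohol, aldehyde, arene, ester.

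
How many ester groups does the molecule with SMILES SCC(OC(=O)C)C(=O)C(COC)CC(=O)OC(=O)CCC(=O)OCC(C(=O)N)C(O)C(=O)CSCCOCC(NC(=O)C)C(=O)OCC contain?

3

Taking each segment in turn:
  HSCH2: –SH on an sp³ carbon → thiol.
  CH(OCOCH3): pendant –OC(=O)CH3: an acyloxy group → ester.
  CO: –C(=O)– with carbon on both sides → ketone.
  CH(CH2OCH3): pendant –CH2OCH3: C–O–C linkage → ether.
  CH2CO-O-COCH2: two acyl groups sharing one oxygen, –C(=O)–O–C(=O)– → anhydride.
  CH2COOCH2: –C(=O)–O–C with C on the carbonyl side → ester.
  CH(CONH2): pendant –CONH2: carbonyl C bonded to C and N → amide.
  CH(OH): –OH on an sp³ carbon → alcohol (secondary).
  CO: –C(=O)– with carbon on both sides → ketone.
  CH2SCH2: C–S–C linkage → sulfide (thioether).
  CH2OCH2: C–O–C with sp³ carbons on both sides and no adjacent C=O → ether.
  CH(NHCOCH3): pendant –NHC(=O)CH3: N bonded to a carbonyl → amide (not amine).
  COOCH2CH3: –C(=O)OCH2CH3: carbonyl C bonded to C and to –OEt → ester.
Ester appears at: CH(OCOCH3), CH2COOCH2, COOCH2CH3 → 3.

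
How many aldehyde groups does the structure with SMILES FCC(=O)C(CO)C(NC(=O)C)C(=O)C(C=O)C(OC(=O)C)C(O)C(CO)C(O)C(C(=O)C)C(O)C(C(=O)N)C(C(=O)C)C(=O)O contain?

halogen on an sp³ carbon → alkyl halide.
–C(=O)– with carbon on both sides → ketone.
pendant –CH2OH on an sp³ backbone C → alcohol.
pendant –NHC(=O)CH3: N bonded to a carbonyl → amide (not amine).
–C(=O)– with carbon on both sides → ketone.
pendant –CHO: carbonyl C bonded to C and H → aldehyde.
pendant –OC(=O)CH3: an acyloxy group → ester.
–OH on an sp³ carbon → alcohol (secondary).
pendant –CH2OH on an sp³ backbone C → alcohol.
–OH on an sp³ carbon → alcohol (secondary).
pendant –COCH3: carbonyl C bonded to two carbons → ketone.
–OH on an sp³ carbon → alcohol (secondary).
pendant –CONH2: carbonyl C bonded to C and N → amide.
pendant –COCH3: carbonyl C bonded to two carbons → ketone.
–COOH: carbonyl C bonded to –OH and C → carboxylic acid (the –OH is not a separate alcohol).
Aldehyde appears at: CH(CHO) → 1.

1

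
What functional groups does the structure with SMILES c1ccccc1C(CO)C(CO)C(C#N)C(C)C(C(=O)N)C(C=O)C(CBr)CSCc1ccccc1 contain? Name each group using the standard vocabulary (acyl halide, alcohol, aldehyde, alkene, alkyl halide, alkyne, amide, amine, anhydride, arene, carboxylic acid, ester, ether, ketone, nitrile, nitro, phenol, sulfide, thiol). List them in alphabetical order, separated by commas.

Reading the structure from left to right:
  C6H5: C6H5– phenyl ring → arene.
  CH(CH2OH): pendant –CH2OH on an sp³ backbone C → alcohol.
  CH(CH2OH): pendant –CH2OH on an sp³ backbone C → alcohol.
  CH(CN): pendant –C≡N: nitrile.
  CH(CONH2): pendant –CONH2: carbonyl C bonded to C and N → amide.
  CH(CHO): pendant –CHO: carbonyl C bonded to C and H → aldehyde.
  CH(CH2Br): pendant –CH2X: halogen on sp³ carbon → alkyl halide.
  CH2SCH2: C–S–C linkage → sulfide (thioether).
  C6H5: –C6H5 phenyl ring → arene.

alcohol, aldehyde, alkyl halide, amide, arene, nitrile, sulfide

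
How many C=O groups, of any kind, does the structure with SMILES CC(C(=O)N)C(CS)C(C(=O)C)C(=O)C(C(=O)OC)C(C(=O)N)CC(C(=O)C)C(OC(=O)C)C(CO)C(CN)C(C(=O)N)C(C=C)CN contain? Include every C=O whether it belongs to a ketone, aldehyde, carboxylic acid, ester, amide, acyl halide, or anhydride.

8

CH(CONH2): amide, 1 C=O (running total 1).
CH(COCH3): ketone, 1 C=O (running total 2).
CO: ketone, 1 C=O (running total 3).
CH(COOCH3): ester, 1 C=O (running total 4).
CH(CONH2): amide, 1 C=O (running total 5).
CH(COCH3): ketone, 1 C=O (running total 6).
CH(OCOCH3): ester, 1 C=O (running total 7).
CH(CONH2): amide, 1 C=O (running total 8).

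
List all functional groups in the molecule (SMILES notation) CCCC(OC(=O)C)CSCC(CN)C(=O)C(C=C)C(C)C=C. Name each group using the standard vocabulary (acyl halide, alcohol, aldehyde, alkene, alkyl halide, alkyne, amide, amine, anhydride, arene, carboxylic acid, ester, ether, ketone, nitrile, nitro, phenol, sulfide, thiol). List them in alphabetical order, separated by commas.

alkene, amine, ester, ketone, sulfide

Working along the chain:
  CH(OCOCH3): pendant –OC(=O)CH3: an acyloxy group → ester.
  CH2SCH2: C–S–C linkage → sulfide (thioether).
  CH(CH2NH2): pendant –CH2NH2: N on sp³ C, no adjacent C=O → amine.
  CO: –C(=O)– with carbon on both sides → ketone.
  CH(CH=CH2): pendant –CH=CH2: C=C double bond → alkene.
  CH=CH2: C=C double bond → alkene.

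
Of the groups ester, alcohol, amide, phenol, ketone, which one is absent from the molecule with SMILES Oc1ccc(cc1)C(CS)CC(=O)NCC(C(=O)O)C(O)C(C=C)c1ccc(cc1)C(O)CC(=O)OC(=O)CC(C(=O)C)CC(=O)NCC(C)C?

ester

amide: present (CH2CONHCH2 — –C(=O)–N– linkage → amide (the N is not an amine)).
phenol: present (HOC6H4 — –OH attached directly to an aromatic ring → phenol (not alcohol); the ring itself is an arene).
alcohol: present (CH(OH) — –OH on an sp³ carbon → alcohol (secondary)).
ketone: present (CH(COCH3) — pendant –COCH3: carbonyl C bonded to two carbons → ketone).
ester: absent. In CH2CO-O-COCH2, the oxygen bridges two acyl groups, which is an anhydride, not an ester.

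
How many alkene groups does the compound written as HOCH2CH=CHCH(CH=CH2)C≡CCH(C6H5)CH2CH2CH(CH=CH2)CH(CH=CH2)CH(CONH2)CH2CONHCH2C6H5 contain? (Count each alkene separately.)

Taking each segment in turn:
  HOCH2: HO– on an sp³ carbon → alcohol.
  CH=CH: C=C double bond → alkene.
  CH(CH=CH2): pendant –CH=CH2: C=C double bond → alkene.
  C≡C: C≡C triple bond → alkyne.
  CH(C6H5): pendant –C6H5: benzene ring → arene.
  CH(CH=CH2): pendant –CH=CH2: C=C double bond → alkene.
  CH(CH=CH2): pendant –CH=CH2: C=C double bond → alkene.
  CH(CONH2): pendant –CONH2: carbonyl C bonded to C and N → amide.
  CH2CONHCH2: –C(=O)–N– linkage → amide (the N is not an amine).
  C6H5: –C6H5 phenyl ring → arene.
Alkene appears at: CH=CH, CH(CH=CH2), CH(CH=CH2), CH(CH=CH2) → 4.

4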